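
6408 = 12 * 534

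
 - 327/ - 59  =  327/59=5.54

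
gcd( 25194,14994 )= 102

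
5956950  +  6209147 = 12166097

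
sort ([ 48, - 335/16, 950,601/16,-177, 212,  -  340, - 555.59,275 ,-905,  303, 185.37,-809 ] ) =[- 905,-809,-555.59,-340,-177, -335/16, 601/16, 48, 185.37,212, 275, 303, 950]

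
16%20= 16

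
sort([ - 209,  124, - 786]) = [ - 786, - 209,124] 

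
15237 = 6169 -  - 9068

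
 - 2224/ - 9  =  2224/9= 247.11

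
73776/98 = 36888/49 = 752.82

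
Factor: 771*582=448722 = 2^1*3^2*97^1*257^1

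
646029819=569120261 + 76909558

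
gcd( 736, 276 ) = 92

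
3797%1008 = 773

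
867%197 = 79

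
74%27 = 20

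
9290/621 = 14 + 596/621 = 14.96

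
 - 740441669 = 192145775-932587444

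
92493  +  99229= 191722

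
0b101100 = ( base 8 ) 54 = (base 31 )1D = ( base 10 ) 44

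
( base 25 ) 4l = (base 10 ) 121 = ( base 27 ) 4d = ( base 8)171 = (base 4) 1321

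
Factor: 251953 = 13^1*19381^1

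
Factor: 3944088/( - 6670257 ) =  - 1314696/2223419=-2^3*3^1*11^( - 1)*54779^1* 202129^( -1 ) 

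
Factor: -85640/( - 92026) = 2^2 * 5^1 * 11^ (-1)*47^(-1 )*89^(-1 ) * 2141^1=42820/46013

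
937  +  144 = 1081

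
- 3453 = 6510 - 9963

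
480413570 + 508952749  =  989366319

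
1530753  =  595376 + 935377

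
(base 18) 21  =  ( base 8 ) 45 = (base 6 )101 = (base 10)37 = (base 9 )41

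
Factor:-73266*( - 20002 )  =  2^2 * 3^1 * 73^1*137^1*12211^1 = 1465466532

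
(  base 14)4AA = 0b1110100110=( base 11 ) 77a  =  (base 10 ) 934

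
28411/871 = 28411/871 =32.62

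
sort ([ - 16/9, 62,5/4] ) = [-16/9 , 5/4, 62] 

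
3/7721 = 3/7721 = 0.00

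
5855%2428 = 999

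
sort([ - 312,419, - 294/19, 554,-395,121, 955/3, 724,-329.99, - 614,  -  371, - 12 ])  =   [ - 614,-395, - 371,- 329.99, - 312 ,-294/19, - 12,121,955/3,419,554,724] 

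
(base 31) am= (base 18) 108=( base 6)1312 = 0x14C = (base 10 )332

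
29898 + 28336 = 58234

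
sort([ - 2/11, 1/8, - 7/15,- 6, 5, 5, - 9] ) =[ - 9, - 6, - 7/15,- 2/11, 1/8, 5,  5]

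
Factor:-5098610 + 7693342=2^2*7^1  *  92669^1 = 2594732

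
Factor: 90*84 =7560 = 2^3*3^3* 5^1*7^1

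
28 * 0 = 0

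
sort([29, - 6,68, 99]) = [ - 6,  29, 68, 99]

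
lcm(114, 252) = 4788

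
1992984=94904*21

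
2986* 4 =11944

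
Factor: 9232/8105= 2^4*5^(-1 ) * 577^1*1621^ ( - 1 )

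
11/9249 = 11/9249 = 0.00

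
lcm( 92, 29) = 2668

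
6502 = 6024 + 478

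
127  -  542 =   -  415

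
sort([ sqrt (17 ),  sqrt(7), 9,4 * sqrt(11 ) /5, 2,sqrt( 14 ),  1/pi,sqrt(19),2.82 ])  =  [1/pi,2,sqrt( 7), 4 * sqrt( 11)/5,2.82,sqrt(14) , sqrt(17), sqrt (19 ),9 ] 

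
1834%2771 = 1834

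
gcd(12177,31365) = 369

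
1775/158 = 11 + 37/158 = 11.23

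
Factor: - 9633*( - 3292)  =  2^2*3^1*13^2 * 19^1*823^1 = 31711836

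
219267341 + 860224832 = 1079492173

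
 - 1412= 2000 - 3412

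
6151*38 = 233738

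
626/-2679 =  - 1 + 2053/2679 = -  0.23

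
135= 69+66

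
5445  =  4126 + 1319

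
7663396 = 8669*884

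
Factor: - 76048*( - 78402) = 2^5* 3^1 * 7^2*73^1*97^1 * 179^1 = 5962315296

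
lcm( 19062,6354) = 19062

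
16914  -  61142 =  - 44228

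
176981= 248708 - 71727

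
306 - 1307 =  - 1001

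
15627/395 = 15627/395=39.56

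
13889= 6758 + 7131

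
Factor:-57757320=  - 2^3*3^3 * 5^1*53479^1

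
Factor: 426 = 2^1*3^1*71^1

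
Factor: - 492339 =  - 3^1*164113^1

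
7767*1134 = 8807778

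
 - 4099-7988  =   -12087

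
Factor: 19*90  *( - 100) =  - 171000 = -2^3*3^2*5^3*19^1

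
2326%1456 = 870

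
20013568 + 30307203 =50320771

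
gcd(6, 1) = 1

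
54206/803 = 54206/803  =  67.50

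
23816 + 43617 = 67433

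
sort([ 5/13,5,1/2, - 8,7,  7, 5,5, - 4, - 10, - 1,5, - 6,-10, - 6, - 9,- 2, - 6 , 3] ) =[ - 10, - 10, - 9, - 8,-6, - 6,-6 , - 4, - 2,-1,5/13,1/2, 3,5, 5 , 5, 5,7, 7 ]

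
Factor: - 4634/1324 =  - 7/2 = - 2^(-1 ) * 7^1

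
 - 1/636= -1 + 635/636  =  - 0.00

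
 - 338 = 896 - 1234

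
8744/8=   1093 =1093.00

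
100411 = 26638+73773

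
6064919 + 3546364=9611283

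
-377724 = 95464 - 473188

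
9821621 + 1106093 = 10927714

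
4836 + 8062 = 12898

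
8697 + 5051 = 13748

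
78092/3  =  26030+2/3= 26030.67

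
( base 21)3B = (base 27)2K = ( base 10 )74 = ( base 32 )2A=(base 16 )4a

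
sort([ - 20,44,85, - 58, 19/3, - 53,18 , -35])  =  [ - 58, - 53, - 35, - 20,19/3,18, 44, 85]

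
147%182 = 147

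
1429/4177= 1429/4177 = 0.34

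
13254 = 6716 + 6538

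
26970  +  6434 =33404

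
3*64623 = 193869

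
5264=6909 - 1645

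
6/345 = 2/115 =0.02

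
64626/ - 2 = -32313 + 0/1 = -32313.00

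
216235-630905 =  - 414670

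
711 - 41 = 670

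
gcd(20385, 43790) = 755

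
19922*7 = 139454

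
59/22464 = 59/22464 = 0.00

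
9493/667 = 9493/667 = 14.23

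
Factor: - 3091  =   - 11^1*281^1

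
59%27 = 5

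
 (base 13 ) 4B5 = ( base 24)1A8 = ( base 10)824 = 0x338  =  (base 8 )1470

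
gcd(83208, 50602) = 2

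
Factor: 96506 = 2^1*73^1*661^1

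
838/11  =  838/11  =  76.18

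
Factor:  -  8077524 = -2^2*3^1 * 7^1*13^2 * 569^1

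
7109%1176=53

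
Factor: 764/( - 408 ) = -191/102 = - 2^( - 1 )*3^( - 1)*17^( - 1 )*191^1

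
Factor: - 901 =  -17^1*53^1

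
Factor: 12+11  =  23 = 23^1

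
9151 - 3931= 5220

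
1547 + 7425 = 8972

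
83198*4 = 332792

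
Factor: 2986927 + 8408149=2^2* 7^1 * 11^1*36997^1  =  11395076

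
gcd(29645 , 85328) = 1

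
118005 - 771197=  - 653192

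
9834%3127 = 453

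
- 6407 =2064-8471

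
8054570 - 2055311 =5999259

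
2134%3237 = 2134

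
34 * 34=1156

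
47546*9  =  427914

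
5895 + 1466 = 7361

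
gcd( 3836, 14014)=14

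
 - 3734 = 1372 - 5106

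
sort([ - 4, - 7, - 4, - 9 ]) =[- 9, - 7,-4  , - 4 ] 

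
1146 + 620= 1766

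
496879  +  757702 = 1254581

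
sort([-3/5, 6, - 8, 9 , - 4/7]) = [ - 8, - 3/5,  -  4/7 , 6,9] 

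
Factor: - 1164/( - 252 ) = 97/21=3^ (-1)*7^( - 1) * 97^1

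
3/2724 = 1/908 = 0.00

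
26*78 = 2028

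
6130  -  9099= -2969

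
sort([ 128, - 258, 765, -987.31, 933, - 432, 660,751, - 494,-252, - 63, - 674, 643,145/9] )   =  [ - 987.31, - 674, - 494,-432,  -  258,-252, - 63,145/9, 128,643, 660,751, 765,933 ] 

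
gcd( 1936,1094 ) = 2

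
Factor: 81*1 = 3^4 = 81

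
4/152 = 1/38 = 0.03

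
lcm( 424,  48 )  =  2544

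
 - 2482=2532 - 5014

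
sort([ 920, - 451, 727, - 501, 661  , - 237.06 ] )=[ - 501, - 451, - 237.06, 661, 727, 920] 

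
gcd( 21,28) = 7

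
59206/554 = 29603/277 = 106.87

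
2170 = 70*31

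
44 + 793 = 837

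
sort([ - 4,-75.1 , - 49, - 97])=[ - 97,-75.1 ,- 49, - 4]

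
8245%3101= 2043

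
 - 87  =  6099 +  - 6186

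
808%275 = 258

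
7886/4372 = 1 + 1757/2186=1.80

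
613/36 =613/36 = 17.03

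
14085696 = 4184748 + 9900948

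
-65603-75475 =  - 141078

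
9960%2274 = 864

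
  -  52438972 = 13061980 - 65500952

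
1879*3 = 5637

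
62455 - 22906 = 39549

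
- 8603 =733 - 9336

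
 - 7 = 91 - 98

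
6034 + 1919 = 7953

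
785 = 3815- 3030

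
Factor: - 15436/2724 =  - 17/3 = -3^( - 1)*17^1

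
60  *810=48600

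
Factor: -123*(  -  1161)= 142803=3^4*41^1*43^1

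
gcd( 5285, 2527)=7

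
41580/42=990 = 990.00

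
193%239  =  193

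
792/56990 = 396/28495= 0.01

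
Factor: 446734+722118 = 2^2*17^1* 17189^1 = 1168852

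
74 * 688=50912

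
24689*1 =24689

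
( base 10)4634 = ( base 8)11032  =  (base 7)16340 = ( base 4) 1020122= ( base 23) 8hb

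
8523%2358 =1449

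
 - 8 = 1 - 9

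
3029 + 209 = 3238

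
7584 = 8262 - 678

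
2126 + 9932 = 12058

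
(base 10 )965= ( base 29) 148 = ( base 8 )1705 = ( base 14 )4CD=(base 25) 1df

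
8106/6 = 1351=1351.00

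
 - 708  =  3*( - 236)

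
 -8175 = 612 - 8787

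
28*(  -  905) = - 25340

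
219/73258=219/73258 = 0.00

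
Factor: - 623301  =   - 3^1*7^1*67^1*443^1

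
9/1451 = 9/1451  =  0.01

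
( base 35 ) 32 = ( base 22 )4J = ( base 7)212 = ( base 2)1101011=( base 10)107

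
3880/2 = 1940 = 1940.00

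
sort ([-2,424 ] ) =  [- 2, 424]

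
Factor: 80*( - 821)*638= - 2^5*5^1 *11^1 * 29^1*821^1 = - 41903840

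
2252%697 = 161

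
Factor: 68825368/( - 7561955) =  - 2^3*5^(- 1)*67^(  -  1 ) * 347^1*22573^ ( - 1) * 24793^1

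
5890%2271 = 1348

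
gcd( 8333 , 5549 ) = 1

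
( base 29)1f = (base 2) 101100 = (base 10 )44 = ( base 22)20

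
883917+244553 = 1128470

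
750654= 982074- 231420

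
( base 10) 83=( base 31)2L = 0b1010011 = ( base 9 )102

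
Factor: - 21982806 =-2^1*3^3 * 41^1 *9929^1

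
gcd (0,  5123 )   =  5123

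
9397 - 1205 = 8192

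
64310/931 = 64310/931 = 69.08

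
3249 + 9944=13193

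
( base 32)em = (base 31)F5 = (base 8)726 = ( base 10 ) 470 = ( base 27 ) hb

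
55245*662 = 36572190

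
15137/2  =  15137/2  =  7568.50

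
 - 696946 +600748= - 96198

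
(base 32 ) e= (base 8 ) 16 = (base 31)E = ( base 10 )14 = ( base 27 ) E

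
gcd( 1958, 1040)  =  2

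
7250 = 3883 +3367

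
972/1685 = 972/1685 = 0.58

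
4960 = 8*620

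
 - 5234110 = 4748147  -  9982257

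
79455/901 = 79455/901=88.19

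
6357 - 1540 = 4817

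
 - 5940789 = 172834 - 6113623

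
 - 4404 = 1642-6046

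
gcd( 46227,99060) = 3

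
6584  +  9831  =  16415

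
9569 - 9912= - 343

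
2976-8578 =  - 5602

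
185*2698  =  499130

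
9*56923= 512307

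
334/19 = 334/19 = 17.58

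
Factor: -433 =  - 433^1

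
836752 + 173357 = 1010109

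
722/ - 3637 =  - 722/3637 = -0.20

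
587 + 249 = 836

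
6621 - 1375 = 5246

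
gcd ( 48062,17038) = 14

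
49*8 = 392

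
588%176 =60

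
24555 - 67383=-42828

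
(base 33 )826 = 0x2250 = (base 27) C19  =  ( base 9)13040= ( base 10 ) 8784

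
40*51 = 2040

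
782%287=208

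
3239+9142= 12381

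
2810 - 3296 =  - 486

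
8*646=5168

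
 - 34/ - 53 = 34/53  =  0.64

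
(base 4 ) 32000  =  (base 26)18c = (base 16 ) 380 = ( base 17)31C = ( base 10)896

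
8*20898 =167184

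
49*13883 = 680267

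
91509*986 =90227874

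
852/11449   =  852/11449  =  0.07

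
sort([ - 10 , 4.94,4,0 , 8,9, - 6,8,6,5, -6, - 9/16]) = [-10, - 6, - 6, - 9/16,0,4,4.94,5,  6,8 , 8,9]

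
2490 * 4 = 9960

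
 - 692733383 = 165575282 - 858308665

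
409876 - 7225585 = -6815709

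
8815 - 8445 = 370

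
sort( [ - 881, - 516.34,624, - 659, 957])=[ - 881, - 659 , - 516.34, 624,  957 ]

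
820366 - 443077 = 377289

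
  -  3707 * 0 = 0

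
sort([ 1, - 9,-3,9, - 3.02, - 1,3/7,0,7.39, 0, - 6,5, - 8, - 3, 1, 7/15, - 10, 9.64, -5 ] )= [ - 10, - 9, - 8, -6, - 5,-3.02, - 3, - 3, - 1,0 , 0,3/7, 7/15,1,1,5, 7.39, 9, 9.64 ] 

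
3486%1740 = 6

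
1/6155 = 1/6155 = 0.00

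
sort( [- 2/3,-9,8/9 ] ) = [-9,  -  2/3, 8/9]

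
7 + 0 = 7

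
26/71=26/71 = 0.37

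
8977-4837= 4140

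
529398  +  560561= 1089959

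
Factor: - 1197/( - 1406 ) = 2^( - 1 )* 3^2*7^1*37^( - 1)=   63/74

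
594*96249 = 57171906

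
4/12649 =4/12649 = 0.00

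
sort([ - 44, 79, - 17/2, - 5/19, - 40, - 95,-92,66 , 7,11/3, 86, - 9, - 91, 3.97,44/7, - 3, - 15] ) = [ - 95, - 92, - 91, - 44, - 40, - 15, - 9, - 17/2, - 3,-5/19, 11/3,3.97,44/7, 7,  66,  79, 86 ] 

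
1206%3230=1206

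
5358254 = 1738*3083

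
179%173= 6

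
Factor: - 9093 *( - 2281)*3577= 74191032741 = 3^1*7^3 * 73^1 * 433^1*2281^1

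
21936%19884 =2052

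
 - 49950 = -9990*5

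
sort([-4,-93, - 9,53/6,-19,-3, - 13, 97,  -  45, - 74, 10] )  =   [-93,  -  74, - 45, - 19, - 13, - 9 , - 4, - 3, 53/6, 10,97] 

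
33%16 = 1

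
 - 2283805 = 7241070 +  - 9524875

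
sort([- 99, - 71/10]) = [ - 99,- 71/10] 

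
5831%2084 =1663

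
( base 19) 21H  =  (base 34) ma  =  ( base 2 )1011110110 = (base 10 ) 758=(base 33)mw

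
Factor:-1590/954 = - 3^(-1 )*5^1 = -5/3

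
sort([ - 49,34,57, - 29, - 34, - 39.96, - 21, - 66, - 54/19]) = [ - 66,  -  49, - 39.96, - 34, - 29, - 21, - 54/19,  34,57 ] 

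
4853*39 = 189267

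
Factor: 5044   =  2^2*13^1*97^1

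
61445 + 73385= 134830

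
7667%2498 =173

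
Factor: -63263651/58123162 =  - 2^(- 1)*11^1*23^(-1 )*449^1*12809^1*1263547^ ( - 1) 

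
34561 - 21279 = 13282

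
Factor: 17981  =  17981^1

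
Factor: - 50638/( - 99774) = 25319/49887= 3^( - 2)*7^1*23^( - 1)*241^ ( - 1) * 3617^1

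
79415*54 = 4288410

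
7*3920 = 27440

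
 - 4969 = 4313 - 9282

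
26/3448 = 13/1724 = 0.01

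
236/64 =3 + 11/16 = 3.69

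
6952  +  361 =7313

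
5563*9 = 50067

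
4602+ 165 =4767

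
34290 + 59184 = 93474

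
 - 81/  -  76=81/76=1.07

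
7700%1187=578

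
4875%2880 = 1995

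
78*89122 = 6951516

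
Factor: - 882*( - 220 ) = 194040 = 2^3 * 3^2 * 5^1*7^2 * 11^1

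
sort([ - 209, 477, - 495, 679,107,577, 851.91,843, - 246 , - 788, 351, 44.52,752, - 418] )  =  [ - 788, - 495, - 418, - 246, - 209 , 44.52, 107, 351,477,577, 679, 752 , 843,851.91]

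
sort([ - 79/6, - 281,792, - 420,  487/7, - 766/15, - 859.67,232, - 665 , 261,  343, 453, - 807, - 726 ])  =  [ - 859.67, - 807, - 726,-665, - 420, - 281, - 766/15, - 79/6,  487/7, 232, 261 , 343,453,  792]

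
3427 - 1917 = 1510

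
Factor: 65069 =31^1*2099^1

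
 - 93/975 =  - 1 + 294/325 = -0.10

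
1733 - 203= 1530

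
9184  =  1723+7461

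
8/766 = 4/383 = 0.01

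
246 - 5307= - 5061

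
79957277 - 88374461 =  - 8417184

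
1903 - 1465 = 438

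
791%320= 151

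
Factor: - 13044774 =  - 2^1 *3^1 * 859^1 * 2531^1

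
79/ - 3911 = -79/3911 =- 0.02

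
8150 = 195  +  7955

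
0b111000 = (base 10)56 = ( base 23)2a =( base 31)1P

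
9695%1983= 1763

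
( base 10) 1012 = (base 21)264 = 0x3f4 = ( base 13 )5cb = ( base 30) 13m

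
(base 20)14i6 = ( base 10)9966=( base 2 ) 10011011101110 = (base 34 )8L4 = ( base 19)18BA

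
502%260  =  242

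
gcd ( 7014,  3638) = 2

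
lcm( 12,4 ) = 12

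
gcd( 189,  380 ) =1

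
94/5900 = 47/2950 = 0.02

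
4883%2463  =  2420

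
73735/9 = 73735/9 = 8192.78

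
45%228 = 45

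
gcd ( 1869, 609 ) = 21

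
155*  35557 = 5511335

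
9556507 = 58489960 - 48933453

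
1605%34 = 7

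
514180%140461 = 92797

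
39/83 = 39/83 = 0.47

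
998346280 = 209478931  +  788867349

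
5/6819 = 5/6819 = 0.00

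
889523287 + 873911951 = 1763435238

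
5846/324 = 18 + 7/162 = 18.04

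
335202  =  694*483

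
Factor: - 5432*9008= - 48931456 = -2^7 *7^1 * 97^1*563^1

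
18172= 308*59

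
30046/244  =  15023/122 = 123.14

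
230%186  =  44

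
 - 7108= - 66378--59270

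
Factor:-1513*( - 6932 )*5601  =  58743937716 = 2^2*3^1*17^1*89^1*1733^1*1867^1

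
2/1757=2/1757  =  0.00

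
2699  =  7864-5165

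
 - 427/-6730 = 427/6730 = 0.06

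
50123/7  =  50123/7  =  7160.43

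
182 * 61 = 11102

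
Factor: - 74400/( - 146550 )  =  496/977 = 2^4*31^1*977^ (-1) 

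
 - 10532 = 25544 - 36076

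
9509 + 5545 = 15054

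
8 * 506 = 4048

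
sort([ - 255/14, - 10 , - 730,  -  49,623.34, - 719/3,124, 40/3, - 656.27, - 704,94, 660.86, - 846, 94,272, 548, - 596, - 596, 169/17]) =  [-846,  -  730, - 704, - 656.27, - 596, - 596, - 719/3,-49, - 255/14, - 10, 169/17,40/3,94, 94,124, 272, 548 , 623.34, 660.86 ] 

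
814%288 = 238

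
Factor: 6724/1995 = 2^2*3^ (-1)*5^( - 1)  *7^(-1) * 19^ ( - 1)* 41^2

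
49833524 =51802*962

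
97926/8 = 48963/4=12240.75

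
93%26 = 15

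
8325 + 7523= 15848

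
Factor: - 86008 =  -2^3*13^1*827^1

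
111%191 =111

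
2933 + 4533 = 7466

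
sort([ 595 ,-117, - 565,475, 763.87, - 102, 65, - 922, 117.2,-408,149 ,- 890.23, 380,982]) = [ - 922,-890.23, - 565, -408, - 117,-102, 65, 117.2,  149 , 380, 475, 595, 763.87,982] 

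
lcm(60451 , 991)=60451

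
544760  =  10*54476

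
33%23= 10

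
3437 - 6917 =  - 3480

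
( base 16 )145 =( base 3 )110001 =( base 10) 325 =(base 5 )2300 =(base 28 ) BH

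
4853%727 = 491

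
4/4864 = 1/1216=0.00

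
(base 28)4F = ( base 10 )127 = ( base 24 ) 57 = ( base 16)7F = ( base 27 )4j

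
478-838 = -360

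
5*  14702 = 73510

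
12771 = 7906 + 4865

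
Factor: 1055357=389^1*2713^1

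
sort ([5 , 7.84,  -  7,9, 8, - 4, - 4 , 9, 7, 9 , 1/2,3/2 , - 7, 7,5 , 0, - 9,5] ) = [ - 9, - 7,  -  7, - 4,  -  4, 0,1/2, 3/2, 5, 5,5,7, 7,7.84,8,9,9,  9]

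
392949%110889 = 60282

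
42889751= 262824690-219934939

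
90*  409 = 36810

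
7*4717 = 33019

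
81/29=81/29  =  2.79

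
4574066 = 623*7342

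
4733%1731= 1271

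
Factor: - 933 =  - 3^1*311^1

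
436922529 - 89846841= 347075688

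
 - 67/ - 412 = 67/412 = 0.16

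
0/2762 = 0 = 0.00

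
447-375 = 72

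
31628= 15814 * 2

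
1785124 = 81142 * 22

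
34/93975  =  34/93975  =  0.00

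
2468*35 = 86380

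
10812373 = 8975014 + 1837359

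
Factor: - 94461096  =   - 2^3*3^1* 3935879^1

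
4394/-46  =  -2197/23 = -95.52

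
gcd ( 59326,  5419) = 1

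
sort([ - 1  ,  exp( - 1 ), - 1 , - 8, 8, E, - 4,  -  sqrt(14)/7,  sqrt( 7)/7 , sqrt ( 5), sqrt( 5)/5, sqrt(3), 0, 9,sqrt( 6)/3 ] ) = [ - 8, - 4,  -  1, - 1, - sqrt( 14 ) /7,0 , exp( - 1), sqrt( 7)/7,  sqrt ( 5)/5,sqrt( 6)/3, sqrt(3), sqrt(5 ) , E,  8,9] 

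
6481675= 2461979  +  4019696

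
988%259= 211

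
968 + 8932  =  9900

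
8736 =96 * 91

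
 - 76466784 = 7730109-84196893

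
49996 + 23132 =73128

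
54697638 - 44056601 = 10641037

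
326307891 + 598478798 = 924786689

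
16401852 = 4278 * 3834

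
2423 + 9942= 12365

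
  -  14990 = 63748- 78738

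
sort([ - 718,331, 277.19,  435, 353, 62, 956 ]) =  [ -718,62, 277.19,331, 353 , 435, 956]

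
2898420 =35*82812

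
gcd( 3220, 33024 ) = 4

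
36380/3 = 36380/3 = 12126.67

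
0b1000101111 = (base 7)1426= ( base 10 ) 559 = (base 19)1a8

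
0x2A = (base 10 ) 42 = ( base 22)1k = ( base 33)19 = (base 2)101010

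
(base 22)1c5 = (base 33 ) mr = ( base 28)qp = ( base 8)1361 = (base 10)753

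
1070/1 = 1070   =  1070.00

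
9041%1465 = 251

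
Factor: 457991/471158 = 2^ ( - 1)*37^( - 1)*137^1 * 3343^1  *6367^( - 1 )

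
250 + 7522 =7772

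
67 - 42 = 25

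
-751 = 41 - 792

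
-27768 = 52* (-534)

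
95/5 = 19 = 19.00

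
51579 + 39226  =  90805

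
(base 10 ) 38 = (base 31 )17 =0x26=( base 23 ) 1F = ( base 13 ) 2c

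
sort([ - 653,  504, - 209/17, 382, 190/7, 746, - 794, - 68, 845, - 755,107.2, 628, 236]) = [  -  794, - 755, - 653 , - 68, - 209/17, 190/7,107.2,236, 382,  504,  628,746, 845]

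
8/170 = 4/85 = 0.05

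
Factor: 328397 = 328397^1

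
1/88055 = 1/88055=0.00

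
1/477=1/477 = 0.00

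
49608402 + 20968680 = 70577082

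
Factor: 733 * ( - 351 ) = -257283 = -  3^3*13^1*733^1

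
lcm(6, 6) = 6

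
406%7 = 0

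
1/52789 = 1/52789 = 0.00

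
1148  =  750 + 398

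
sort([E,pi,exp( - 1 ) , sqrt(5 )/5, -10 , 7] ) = [ - 10,exp(  -  1) , sqrt( 5) /5 , E, pi, 7 ] 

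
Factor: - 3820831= - 7^1 * 41^1*13313^1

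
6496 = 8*812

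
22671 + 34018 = 56689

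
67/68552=67/68552= 0.00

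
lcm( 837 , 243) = 7533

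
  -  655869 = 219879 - 875748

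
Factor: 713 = 23^1*31^1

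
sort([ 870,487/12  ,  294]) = [487/12,294,870 ] 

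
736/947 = 736/947 = 0.78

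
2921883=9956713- 7034830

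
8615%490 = 285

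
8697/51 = 170 + 9/17 = 170.53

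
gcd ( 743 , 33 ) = 1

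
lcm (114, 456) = 456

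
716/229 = 716/229 = 3.13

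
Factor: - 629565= - 3^1*5^1*19^1 *47^2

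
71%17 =3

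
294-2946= -2652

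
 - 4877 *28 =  - 136556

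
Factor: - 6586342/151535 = -2^1*5^( - 1)*7^1*30307^( - 1 )*470453^1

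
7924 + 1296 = 9220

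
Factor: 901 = 17^1* 53^1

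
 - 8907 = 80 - 8987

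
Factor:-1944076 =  - 2^2*373^1*1303^1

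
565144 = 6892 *82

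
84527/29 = 84527/29 = 2914.72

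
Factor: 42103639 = 19^1*23^2*59^1 * 71^1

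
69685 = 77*905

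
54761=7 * 7823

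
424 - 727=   -  303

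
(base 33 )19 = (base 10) 42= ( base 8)52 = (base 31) 1b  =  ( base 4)222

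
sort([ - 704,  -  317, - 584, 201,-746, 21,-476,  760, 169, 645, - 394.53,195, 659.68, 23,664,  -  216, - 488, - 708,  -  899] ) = [  -  899, - 746, - 708, - 704,-584, - 488,  -  476, - 394.53, - 317, - 216, 21 , 23, 169,  195,201,645, 659.68, 664, 760]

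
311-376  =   - 65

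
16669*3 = 50007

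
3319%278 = 261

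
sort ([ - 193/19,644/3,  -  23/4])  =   [-193/19, - 23/4, 644/3]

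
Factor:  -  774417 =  - 3^1 * 7^1*36877^1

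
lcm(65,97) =6305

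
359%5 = 4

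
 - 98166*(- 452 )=44371032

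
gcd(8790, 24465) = 15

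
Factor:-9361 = - 11^1*23^1*37^1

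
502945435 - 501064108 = 1881327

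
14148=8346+5802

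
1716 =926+790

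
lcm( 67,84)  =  5628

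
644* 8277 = 5330388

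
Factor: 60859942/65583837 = 2^1*3^( - 4) * 13^2 *16369^1 * 73607^( - 1) = 5532722/5962167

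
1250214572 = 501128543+749086029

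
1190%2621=1190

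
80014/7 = 80014/7 =11430.57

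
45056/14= 3218 + 2/7 = 3218.29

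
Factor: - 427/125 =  - 5^( - 3) * 7^1 * 61^1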